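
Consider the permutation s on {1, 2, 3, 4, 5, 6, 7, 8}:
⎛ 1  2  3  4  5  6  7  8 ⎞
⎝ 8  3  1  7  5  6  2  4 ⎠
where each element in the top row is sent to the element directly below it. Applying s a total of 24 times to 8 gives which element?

Tracing 8 → 4 → … returns to 8 after 6 steps, so 8 lies in a 6-cycle (1, 8, 4, 7, 2, 3).
On a 6-cycle, s^6 is the identity, so s^24 = s^0 there (24 ≡ 0 mod 6).
So s^24(8) = 8.

8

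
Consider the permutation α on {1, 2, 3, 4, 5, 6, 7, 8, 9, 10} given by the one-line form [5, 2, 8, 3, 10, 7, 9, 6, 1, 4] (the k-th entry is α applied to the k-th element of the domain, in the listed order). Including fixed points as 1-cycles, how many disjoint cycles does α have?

The cycle decomposition is (1, 5, 10, 4, 3, 8, 6, 7, 9)(2), which has 2 cycles (counting 1-cycles).

2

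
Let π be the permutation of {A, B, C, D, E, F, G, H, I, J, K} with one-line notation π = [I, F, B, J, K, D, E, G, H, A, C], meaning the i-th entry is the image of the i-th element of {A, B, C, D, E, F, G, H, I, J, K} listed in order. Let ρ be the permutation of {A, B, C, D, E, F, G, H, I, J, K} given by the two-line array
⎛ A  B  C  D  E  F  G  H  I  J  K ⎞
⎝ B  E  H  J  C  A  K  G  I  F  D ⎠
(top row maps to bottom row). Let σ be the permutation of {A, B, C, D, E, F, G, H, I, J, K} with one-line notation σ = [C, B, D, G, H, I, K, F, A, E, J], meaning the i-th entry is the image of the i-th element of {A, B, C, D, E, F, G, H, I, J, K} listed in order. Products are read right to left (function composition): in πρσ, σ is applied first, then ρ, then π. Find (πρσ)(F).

(πρσ)(F) = π(ρ(σ(F))). σ(F) = I, then ρ(I) = I, then π(I) = H, so the result is H.

H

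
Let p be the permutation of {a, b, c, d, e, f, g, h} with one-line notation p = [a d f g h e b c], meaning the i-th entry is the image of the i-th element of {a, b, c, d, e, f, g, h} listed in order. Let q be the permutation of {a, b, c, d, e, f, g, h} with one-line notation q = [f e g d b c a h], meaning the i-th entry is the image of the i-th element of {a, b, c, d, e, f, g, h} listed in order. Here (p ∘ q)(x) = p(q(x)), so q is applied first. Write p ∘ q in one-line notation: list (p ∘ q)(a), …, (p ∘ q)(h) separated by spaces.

e h b g d f a c

For each element, apply q then p: a → f → e; b → e → h; c → g → b; d → d → g; e → b → d; f → c → f; g → a → a; h → h → c.
Collecting the images, p ∘ q = [e h b g d f a c].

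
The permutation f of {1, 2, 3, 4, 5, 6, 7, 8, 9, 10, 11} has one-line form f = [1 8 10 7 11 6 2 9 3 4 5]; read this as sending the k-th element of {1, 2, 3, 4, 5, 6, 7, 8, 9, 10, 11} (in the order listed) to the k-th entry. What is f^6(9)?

8

Tracing 9 → 3 → … returns to 9 after 7 steps, so 9 lies in a 7-cycle (2 8 9 3 10 4 7).
Advancing 6 steps from 9: 9 → 3 → 10 → 4 → 7 → 2 → 8.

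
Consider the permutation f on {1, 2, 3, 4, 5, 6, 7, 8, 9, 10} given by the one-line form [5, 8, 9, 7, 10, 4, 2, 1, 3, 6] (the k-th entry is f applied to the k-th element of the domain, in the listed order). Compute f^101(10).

Tracing 10 → 6 → … returns to 10 after 8 steps, so 10 lies in an 8-cycle (1 5 10 6 4 7 2 8).
Powers repeat with period 8 on this cycle, and 101 mod 8 = 5, so f^101(10) = f^5(10).
Advancing 5 steps from 10: 10 → 6 → 4 → 7 → 2 → 8.

8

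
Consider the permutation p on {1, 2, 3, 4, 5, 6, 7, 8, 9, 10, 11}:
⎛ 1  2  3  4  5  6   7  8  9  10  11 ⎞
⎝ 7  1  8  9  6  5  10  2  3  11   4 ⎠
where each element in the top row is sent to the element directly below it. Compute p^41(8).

11

Tracing 8 → 2 → … returns to 8 after 9 steps, so 8 lies in a 9-cycle (1 7 10 11 4 9 3 8 2).
Powers repeat with period 9 on this cycle, and 41 mod 9 = 5, so p^41(8) = p^5(8).
Stepping 5 places around the cycle: 8 → 2 → 1 → 7 → 10 → 11.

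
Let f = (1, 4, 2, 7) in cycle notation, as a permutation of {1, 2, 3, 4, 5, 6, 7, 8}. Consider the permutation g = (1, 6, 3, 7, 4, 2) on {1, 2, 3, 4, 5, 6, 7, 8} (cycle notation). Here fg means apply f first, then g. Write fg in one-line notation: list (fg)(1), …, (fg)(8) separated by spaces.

2 4 7 1 5 3 6 8

Chase each element through f then g: 1 → 4 → 2; 2 → 7 → 4; 3 → 3 → 7; 4 → 2 → 1; 5 → 5 → 5; 6 → 6 → 3; 7 → 1 → 6; 8 → 8 → 8.
So fg in one-line form is 2 4 7 1 5 3 6 8.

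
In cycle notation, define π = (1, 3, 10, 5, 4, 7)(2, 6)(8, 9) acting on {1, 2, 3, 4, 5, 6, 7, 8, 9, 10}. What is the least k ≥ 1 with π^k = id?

6

The disjoint cycles have lengths 6, 2, 2.
The order of π is the least common multiple of its cycle lengths: lcm(6, 2, 2) = 6.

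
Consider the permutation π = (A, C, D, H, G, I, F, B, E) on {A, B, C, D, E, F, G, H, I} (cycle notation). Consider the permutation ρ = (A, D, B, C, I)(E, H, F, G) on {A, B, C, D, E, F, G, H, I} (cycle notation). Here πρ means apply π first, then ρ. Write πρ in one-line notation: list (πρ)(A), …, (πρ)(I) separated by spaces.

Chase each element through π then ρ: A → C → I; B → E → H; C → D → B; D → H → F; E → A → D; F → B → C; G → I → A; H → G → E; I → F → G.
Collecting the images, πρ = [I H B F D C A E G].

I H B F D C A E G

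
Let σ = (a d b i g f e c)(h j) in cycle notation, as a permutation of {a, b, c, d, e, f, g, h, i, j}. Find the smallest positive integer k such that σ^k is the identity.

8

The cycle type of σ is (8, 2).
The order of σ is the least common multiple of its cycle lengths: lcm(8, 2) = 8.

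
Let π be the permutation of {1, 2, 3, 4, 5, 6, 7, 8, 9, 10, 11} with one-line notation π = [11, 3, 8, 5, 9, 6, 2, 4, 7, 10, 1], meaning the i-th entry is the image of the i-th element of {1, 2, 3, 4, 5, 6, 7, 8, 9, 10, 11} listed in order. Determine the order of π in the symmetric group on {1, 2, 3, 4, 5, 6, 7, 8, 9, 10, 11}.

14

Writing π as disjoint cycles, the cycle lengths are 7, 2, 1, 1.
The order of π is the least common multiple of its cycle lengths: lcm(7, 2) = 14.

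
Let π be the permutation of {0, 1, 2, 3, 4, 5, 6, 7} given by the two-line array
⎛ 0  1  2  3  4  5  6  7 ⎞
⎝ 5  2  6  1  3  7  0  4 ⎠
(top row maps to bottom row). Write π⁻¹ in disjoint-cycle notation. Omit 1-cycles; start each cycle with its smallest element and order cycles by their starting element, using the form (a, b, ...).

First write π in disjoint cycles: (0, 5, 7, 4, 3, 1, 2, 6).
The inverse reverses every cycle; in canonical form, π⁻¹ = (0, 6, 2, 1, 3, 4, 7, 5).

(0, 6, 2, 1, 3, 4, 7, 5)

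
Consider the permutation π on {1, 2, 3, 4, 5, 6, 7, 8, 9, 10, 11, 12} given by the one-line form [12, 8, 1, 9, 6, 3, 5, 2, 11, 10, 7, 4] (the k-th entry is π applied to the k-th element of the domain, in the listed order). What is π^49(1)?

11

Tracing 1 → 12 → … returns to 1 after 9 steps, so 1 lies in a 9-cycle (1, 12, 4, 9, 11, 7, 5, 6, 3).
Since the cycle has length 9, π^49 acts on it the same as π^4 (49 mod 9 = 4).
Advancing 4 steps from 1: 1 → 12 → 4 → 9 → 11.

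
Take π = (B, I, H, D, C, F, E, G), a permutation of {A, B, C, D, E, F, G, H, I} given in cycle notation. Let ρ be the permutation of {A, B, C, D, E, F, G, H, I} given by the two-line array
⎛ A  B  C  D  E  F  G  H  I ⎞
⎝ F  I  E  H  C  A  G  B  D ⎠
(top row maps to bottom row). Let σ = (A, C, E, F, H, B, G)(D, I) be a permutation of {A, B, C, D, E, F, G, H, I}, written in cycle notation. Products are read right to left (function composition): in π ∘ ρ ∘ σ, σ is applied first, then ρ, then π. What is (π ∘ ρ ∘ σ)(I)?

(π ∘ ρ ∘ σ)(I) = π(ρ(σ(I))). σ(I) = D, then ρ(D) = H, then π(H) = D, so the result is D.

D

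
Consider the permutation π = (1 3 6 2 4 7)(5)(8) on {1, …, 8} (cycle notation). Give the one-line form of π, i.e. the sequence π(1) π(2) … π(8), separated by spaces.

3 4 6 7 5 2 1 8

Image by image: 1→3, 2→4, 3→6, 4→7, 5→5, 6→2, 7→1, 8→8.
So the one-line form is 3 4 6 7 5 2 1 8.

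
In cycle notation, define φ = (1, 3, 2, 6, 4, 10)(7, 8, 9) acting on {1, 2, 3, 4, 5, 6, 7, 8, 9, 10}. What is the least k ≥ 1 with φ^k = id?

6

The disjoint cycles have lengths 6, 3, 1.
The order of φ is the least common multiple of its cycle lengths: lcm(6, 3) = 6.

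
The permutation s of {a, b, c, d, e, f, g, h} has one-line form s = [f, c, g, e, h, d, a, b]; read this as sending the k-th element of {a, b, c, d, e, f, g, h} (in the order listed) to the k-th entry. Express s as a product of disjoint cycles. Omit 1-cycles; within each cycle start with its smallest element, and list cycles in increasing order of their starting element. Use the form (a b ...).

From a: a → f → d → e → h → b → c → g → a, closing the cycle (a f d e h b c g).
Continuing from each remaining unvisited element yields (a f d e h b c g).

(a f d e h b c g)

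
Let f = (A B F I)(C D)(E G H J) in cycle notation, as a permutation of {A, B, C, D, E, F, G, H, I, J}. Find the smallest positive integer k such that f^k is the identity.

4

The disjoint cycles have lengths 4, 4, 2.
Since disjoint cycles commute, ord(f) = lcm(4, 4, 2) = 4.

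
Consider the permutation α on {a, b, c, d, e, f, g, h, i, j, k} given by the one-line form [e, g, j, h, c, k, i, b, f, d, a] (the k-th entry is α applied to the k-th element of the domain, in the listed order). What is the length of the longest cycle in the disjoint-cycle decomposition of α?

11

Decomposing into disjoint cycles gives (a, e, c, j, d, h, b, g, i, f, k); the longest has length 11.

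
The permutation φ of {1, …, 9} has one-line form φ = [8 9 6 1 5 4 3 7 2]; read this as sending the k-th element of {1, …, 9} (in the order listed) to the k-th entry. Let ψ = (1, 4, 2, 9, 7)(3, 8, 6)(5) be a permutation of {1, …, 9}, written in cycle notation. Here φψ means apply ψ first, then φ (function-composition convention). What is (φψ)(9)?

(φψ)(9) = φ(ψ(9)). ψ(9) = 7, then φ(7) = 3. So (φψ)(9) = 3.

3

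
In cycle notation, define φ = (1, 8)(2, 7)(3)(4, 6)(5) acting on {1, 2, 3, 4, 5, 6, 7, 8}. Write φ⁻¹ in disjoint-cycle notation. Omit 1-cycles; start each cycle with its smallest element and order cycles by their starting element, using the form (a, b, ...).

(1, 8)(2, 7)(4, 6)

The inverse reverses each cycle.
Reversing each cycle of φ and rotating so the smallest element leads gives (1, 8)(2, 7)(4, 6).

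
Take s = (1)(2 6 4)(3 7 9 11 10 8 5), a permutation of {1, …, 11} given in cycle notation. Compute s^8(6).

6 lies in the 3-cycle (2 6 4).
Powers repeat with period 3 on this cycle, and 8 mod 3 = 2, so s^8(6) = s^2(6).
Advancing 2 steps from 6: 6 → 4 → 2.

2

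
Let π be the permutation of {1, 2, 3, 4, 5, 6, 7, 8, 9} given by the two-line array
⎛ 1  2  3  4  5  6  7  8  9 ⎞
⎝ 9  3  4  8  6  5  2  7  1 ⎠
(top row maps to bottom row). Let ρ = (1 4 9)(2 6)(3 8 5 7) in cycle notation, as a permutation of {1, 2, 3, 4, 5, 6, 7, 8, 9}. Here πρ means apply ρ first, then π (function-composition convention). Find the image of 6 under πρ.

3

ρ(6) = 2, then π(2) = 3; composing gives (πρ)(6) = 3.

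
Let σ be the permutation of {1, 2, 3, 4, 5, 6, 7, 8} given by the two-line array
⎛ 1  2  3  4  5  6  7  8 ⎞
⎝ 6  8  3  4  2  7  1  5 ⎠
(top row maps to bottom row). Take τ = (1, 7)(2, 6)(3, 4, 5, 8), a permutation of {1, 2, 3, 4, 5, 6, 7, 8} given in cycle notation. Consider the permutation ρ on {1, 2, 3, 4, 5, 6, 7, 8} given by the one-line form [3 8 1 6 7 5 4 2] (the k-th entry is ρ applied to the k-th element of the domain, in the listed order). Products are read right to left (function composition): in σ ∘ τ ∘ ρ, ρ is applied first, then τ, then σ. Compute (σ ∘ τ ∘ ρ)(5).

Chase 5: ρ(5) = 7; τ(7) = 1; σ(1) = 6. Hence (σ ∘ τ ∘ ρ)(5) = 6.

6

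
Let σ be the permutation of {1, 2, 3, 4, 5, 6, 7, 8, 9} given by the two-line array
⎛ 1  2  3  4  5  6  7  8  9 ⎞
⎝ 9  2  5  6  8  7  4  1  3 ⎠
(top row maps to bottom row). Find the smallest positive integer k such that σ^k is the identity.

The disjoint-cycle form of σ has cycle lengths 5, 3, 1.
The order of σ is the least common multiple of its cycle lengths: lcm(5, 3) = 15.

15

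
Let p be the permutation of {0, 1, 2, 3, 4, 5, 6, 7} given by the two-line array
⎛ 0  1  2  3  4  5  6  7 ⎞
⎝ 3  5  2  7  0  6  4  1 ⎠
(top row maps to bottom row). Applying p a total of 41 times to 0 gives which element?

Tracing 0 → 3 → … returns to 0 after 7 steps, so 0 lies in a 7-cycle (0 3 7 1 5 6 4).
Powers repeat with period 7 on this cycle, and 41 mod 7 = 6, so p^41(0) = p^6(0).
Advancing 6 steps from 0: 0 → 3 → 7 → 1 → 5 → 6 → 4.

4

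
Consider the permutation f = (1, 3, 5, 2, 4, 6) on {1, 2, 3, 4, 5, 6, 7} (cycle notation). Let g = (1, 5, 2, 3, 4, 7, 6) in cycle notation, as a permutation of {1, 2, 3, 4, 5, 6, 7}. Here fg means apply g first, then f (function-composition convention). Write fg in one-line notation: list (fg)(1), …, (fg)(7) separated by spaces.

For each element, apply g then f: 1 → 5 → 2; 2 → 3 → 5; 3 → 4 → 6; 4 → 7 → 7; 5 → 2 → 4; 6 → 1 → 3; 7 → 6 → 1.
So fg in one-line form is 2 5 6 7 4 3 1.

2 5 6 7 4 3 1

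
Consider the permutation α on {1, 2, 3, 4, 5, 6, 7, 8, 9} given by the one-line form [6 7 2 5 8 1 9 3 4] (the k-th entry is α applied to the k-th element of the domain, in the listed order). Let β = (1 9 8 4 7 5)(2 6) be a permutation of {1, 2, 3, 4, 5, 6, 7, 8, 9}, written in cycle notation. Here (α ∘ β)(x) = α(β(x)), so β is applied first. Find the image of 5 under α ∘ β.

β(5) = 1, then α(1) = 6; composing gives (α ∘ β)(5) = 6.

6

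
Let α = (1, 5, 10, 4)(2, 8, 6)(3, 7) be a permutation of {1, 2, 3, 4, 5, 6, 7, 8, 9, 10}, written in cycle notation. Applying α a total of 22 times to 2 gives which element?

8

2 lies in the 3-cycle (2, 8, 6).
On a 3-cycle, α^3 is the identity, so α^22 = α^1 there (22 ≡ 1 mod 3).
Advancing 1 step from 2: 2 → 8.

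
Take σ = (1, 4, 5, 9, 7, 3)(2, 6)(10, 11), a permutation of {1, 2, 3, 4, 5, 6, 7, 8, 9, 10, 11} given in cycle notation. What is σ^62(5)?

5 lies in the 6-cycle (1, 4, 5, 9, 7, 3).
Since the cycle has length 6, σ^62 acts on it the same as σ^2 (62 mod 6 = 2).
Advancing 2 steps from 5: 5 → 9 → 7.

7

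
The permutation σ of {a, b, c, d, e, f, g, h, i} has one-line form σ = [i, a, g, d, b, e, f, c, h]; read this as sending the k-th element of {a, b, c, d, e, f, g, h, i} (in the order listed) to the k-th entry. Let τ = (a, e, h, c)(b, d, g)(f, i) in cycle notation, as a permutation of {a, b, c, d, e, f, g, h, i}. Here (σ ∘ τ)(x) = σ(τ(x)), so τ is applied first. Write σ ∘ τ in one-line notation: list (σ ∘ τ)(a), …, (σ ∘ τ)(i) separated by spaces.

b d i f c h a g e

For each element, apply τ then σ: a → e → b; b → d → d; c → a → i; d → g → f; e → h → c; f → i → h; g → b → a; h → c → g; i → f → e.
So σ ∘ τ in one-line form is b d i f c h a g e.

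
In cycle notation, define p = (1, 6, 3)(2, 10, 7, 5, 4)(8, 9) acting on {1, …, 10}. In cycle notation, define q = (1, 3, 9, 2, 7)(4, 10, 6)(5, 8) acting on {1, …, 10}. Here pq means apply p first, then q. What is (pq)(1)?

First apply p: p(1) = 6, then q(6) = 4. Thus (pq)(1) = 4.

4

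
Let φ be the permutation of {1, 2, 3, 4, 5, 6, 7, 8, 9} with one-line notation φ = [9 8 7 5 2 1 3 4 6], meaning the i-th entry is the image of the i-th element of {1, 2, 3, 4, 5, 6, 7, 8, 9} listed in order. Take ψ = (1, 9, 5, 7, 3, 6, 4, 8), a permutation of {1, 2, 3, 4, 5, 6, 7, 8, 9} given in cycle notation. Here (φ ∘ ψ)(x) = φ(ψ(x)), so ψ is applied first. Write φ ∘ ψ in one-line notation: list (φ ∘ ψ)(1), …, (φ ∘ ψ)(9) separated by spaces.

6 8 1 4 3 5 7 9 2

(φ ∘ ψ)(x) = φ(ψ(x)). Computing each image: φ(ψ(1)) = φ(9) = 6, φ(ψ(2)) = φ(2) = 8, φ(ψ(3)) = φ(6) = 1, φ(ψ(4)) = φ(8) = 4, φ(ψ(5)) = φ(7) = 3, φ(ψ(6)) = φ(4) = 5, φ(ψ(7)) = φ(3) = 7, φ(ψ(8)) = φ(1) = 9, φ(ψ(9)) = φ(5) = 2.
Hence φ ∘ ψ = [6 8 1 4 3 5 7 9 2].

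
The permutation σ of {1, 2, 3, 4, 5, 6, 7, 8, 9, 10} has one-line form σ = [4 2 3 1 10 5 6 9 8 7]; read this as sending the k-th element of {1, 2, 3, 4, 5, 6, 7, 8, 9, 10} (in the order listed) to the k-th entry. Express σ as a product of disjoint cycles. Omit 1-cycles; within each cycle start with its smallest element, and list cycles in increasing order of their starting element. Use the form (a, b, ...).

Iterating σ from 1 gives 1 → 4 → 1; that is the 2-cycle (1, 4).
Continuing from each remaining unvisited element yields (1, 4)(5, 10, 7, 6)(8, 9).

(1, 4)(5, 10, 7, 6)(8, 9)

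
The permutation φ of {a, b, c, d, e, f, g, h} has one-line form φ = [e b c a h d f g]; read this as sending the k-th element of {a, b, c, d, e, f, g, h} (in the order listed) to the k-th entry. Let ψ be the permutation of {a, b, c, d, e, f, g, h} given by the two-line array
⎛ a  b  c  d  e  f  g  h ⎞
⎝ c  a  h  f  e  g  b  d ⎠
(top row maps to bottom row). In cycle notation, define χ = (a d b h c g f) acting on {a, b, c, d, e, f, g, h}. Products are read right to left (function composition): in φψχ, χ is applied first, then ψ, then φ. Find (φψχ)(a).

d

Chase a: χ(a) = d; ψ(d) = f; φ(f) = d. Hence (φψχ)(a) = d.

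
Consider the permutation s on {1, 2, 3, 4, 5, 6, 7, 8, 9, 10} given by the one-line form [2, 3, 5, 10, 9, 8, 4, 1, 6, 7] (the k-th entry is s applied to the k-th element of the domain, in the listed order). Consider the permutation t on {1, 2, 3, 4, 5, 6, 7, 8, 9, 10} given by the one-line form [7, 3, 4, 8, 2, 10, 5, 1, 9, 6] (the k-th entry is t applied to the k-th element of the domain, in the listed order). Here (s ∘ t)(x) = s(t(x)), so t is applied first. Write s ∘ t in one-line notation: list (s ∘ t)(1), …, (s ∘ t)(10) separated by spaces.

4 5 10 1 3 7 9 2 6 8

Chase each element through t then s: 1 → 7 → 4; 2 → 3 → 5; 3 → 4 → 10; 4 → 8 → 1; 5 → 2 → 3; 6 → 10 → 7; 7 → 5 → 9; 8 → 1 → 2; 9 → 9 → 6; 10 → 6 → 8.
Collecting the images, s ∘ t = [4 5 10 1 3 7 9 2 6 8].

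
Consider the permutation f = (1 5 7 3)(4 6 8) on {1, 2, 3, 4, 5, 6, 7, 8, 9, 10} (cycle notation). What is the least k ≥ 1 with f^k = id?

12

The disjoint cycles have lengths 4, 3, 1, 1, 1.
The order is lcm(4, 3) = 12.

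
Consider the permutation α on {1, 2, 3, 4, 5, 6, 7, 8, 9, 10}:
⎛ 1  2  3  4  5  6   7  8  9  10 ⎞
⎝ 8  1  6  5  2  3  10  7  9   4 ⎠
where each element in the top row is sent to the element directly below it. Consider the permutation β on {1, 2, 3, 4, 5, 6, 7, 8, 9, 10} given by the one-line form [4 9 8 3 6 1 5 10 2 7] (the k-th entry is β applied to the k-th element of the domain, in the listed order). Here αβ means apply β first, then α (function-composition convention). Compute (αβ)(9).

β(9) = 2, then α(2) = 1; composing gives (αβ)(9) = 1.

1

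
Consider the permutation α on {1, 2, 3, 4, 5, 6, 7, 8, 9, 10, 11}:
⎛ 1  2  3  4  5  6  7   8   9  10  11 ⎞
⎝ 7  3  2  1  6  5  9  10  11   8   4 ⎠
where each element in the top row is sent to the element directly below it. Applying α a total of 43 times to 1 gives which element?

11

Tracing 1 → 7 → … returns to 1 after 5 steps, so 1 lies in a 5-cycle (1, 7, 9, 11, 4).
On a 5-cycle, α^5 is the identity, so α^43 = α^3 there (43 ≡ 3 mod 5).
Advancing 3 steps from 1: 1 → 7 → 9 → 11.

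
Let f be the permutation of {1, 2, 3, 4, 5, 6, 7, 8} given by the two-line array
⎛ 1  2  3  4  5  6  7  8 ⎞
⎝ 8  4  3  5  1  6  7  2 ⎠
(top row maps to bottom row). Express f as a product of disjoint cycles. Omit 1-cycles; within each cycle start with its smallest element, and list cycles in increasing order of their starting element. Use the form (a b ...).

Iterating f from 1 gives 1 → 8 → 2 → 4 → 5 → 1; that is the 5-cycle (1 8 2 4 5).
Repeating from the next unused element and collecting all non-trivial cycles gives (1 8 2 4 5).

(1 8 2 4 5)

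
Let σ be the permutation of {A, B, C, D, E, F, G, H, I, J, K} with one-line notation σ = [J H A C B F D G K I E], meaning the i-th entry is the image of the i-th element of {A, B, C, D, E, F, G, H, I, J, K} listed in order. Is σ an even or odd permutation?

In disjoint-cycle form the cycle lengths are 10, 1.
A cycle is odd iff its length is even; σ has 1 even-length cycle, so sgn(σ) = (−1)^1 and σ is odd.

odd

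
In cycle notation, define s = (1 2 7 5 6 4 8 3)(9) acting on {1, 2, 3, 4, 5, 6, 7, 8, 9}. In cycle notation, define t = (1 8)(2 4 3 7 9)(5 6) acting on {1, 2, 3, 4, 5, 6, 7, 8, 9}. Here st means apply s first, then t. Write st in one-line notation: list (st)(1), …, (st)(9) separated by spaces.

(st)(x) = t(s(x)). Computing each image: t(s(1)) = t(2) = 4, t(s(2)) = t(7) = 9, t(s(3)) = t(1) = 8, t(s(4)) = t(8) = 1, t(s(5)) = t(6) = 5, t(s(6)) = t(4) = 3, t(s(7)) = t(5) = 6, t(s(8)) = t(3) = 7, t(s(9)) = t(9) = 2.
Hence st = [4 9 8 1 5 3 6 7 2].

4 9 8 1 5 3 6 7 2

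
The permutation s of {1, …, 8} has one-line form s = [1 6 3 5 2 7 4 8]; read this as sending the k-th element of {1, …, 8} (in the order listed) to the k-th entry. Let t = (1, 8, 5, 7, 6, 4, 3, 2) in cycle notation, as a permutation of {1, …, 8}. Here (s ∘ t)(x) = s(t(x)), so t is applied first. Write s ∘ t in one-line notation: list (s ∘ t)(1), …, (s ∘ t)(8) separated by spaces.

8 1 6 3 4 5 7 2

(s ∘ t)(x) = s(t(x)). Computing each image: s(t(1)) = s(8) = 8, s(t(2)) = s(1) = 1, s(t(3)) = s(2) = 6, s(t(4)) = s(3) = 3, s(t(5)) = s(7) = 4, s(t(6)) = s(4) = 5, s(t(7)) = s(6) = 7, s(t(8)) = s(5) = 2.
Hence s ∘ t = [8 1 6 3 4 5 7 2].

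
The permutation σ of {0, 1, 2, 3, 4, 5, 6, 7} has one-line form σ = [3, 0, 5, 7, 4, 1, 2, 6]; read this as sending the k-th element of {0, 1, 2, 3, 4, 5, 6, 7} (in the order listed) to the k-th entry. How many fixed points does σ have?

1

The fixed points (elements with σ(x) = x) are {4}, so there is 1.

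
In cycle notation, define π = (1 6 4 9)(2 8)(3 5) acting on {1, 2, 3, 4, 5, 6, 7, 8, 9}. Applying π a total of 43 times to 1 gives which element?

1 lies in the 4-cycle (1 6 4 9).
On a 4-cycle, π^4 is the identity, so π^43 = π^3 there (43 ≡ 3 mod 4).
Advancing 3 steps from 1: 1 → 6 → 4 → 9.

9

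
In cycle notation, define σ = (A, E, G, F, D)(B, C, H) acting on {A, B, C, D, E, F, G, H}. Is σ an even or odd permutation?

The cycle lengths are 5, 3.
A cycle is odd iff its length is even; σ has 0 even-length cycles, so sgn(σ) = (−1)^0 and σ is even.

even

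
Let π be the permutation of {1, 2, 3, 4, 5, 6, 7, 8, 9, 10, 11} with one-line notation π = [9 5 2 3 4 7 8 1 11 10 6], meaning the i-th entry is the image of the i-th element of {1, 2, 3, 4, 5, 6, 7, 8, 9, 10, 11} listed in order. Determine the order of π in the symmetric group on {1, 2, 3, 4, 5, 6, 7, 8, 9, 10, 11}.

Writing π as disjoint cycles, the cycle lengths are 6, 4, 1.
The order of π is the least common multiple of its cycle lengths: lcm(6, 4) = 12.

12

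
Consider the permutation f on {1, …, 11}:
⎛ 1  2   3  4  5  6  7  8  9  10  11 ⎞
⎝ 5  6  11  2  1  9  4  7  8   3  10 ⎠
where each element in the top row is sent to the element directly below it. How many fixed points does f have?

No element satisfies f(x) = x, so there are 0 fixed points.

0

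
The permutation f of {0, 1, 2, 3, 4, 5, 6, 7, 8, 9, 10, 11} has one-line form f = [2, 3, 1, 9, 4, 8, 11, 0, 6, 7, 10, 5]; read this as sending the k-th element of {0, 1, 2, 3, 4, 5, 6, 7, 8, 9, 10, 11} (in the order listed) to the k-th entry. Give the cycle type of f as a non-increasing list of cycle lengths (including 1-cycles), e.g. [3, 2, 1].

[6, 4, 1, 1]

The disjoint cycles are (0, 2, 1, 3, 9, 7)(4)(5, 8, 6, 11)(10), with lengths 6, 4, 1, 1 in non-increasing order.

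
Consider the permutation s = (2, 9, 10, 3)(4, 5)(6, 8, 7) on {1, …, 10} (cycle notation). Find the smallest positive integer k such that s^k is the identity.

12

The disjoint cycles have lengths 4, 3, 2, 1.
The order of s is the least common multiple of its cycle lengths: lcm(4, 3, 2) = 12.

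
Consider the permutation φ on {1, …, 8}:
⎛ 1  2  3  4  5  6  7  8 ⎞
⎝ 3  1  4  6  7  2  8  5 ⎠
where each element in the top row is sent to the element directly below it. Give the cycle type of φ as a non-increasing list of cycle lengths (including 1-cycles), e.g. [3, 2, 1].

The disjoint cycles are (1 3 4 6 2)(5 7 8), with lengths 5, 3 in non-increasing order.

[5, 3]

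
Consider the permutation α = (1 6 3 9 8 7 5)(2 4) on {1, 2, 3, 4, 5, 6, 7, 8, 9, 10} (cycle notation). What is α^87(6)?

8

6 lies in the 7-cycle (1 6 3 9 8 7 5).
Since the cycle has length 7, α^87 acts on it the same as α^3 (87 mod 7 = 3).
Stepping 3 places around the cycle: 6 → 3 → 9 → 8.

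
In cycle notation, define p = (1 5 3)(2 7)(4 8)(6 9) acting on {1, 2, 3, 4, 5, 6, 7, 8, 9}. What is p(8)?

8 appears in (4 8); the next entry (wrapping around) is 4.

4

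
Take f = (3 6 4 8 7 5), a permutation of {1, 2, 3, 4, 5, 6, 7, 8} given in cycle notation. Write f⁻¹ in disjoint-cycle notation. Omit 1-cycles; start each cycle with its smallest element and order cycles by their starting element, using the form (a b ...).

If f sends a → b within a cycle, f⁻¹ sends b → a; equivalently, reverse each cycle.
Reversing each cycle of f and rotating so the smallest element leads gives (3 5 7 8 4 6).

(3 5 7 8 4 6)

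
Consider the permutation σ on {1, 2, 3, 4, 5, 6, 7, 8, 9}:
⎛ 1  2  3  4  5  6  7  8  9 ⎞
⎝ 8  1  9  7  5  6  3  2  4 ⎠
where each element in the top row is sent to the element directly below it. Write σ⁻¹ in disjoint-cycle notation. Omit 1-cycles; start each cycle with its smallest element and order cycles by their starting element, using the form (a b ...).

(1 2 8)(3 7 4 9)

First write σ in disjoint cycles: (1 8 2)(3 9 4 7).
Reversing each cycle (and rotating so the smallest element leads) gives σ⁻¹ = (1 2 8)(3 7 4 9).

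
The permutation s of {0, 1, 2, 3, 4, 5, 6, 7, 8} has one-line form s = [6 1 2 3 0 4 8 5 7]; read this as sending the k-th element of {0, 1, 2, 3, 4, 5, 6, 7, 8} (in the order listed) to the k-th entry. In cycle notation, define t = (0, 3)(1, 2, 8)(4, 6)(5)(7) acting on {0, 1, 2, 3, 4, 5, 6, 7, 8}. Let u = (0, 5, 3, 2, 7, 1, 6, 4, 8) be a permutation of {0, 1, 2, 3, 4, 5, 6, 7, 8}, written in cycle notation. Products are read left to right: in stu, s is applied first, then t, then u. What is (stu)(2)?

0

Apply the permutations in order: s(2) = 2, then t(2) = 8, then u(8) = 0. So (stu)(2) = 0.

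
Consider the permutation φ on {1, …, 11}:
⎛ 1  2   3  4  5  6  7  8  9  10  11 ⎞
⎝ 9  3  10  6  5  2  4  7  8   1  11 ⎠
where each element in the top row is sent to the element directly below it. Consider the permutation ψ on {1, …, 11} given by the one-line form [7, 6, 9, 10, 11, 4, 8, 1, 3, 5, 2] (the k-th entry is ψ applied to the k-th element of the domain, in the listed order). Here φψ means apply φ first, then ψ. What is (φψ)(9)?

1

φ(9) = 8, then ψ(8) = 1; composing gives (φψ)(9) = 1.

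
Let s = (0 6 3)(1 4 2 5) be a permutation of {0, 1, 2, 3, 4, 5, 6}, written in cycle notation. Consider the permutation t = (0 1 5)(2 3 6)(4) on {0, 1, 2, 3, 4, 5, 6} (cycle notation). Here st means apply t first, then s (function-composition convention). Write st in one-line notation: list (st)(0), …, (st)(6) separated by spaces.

4 1 0 3 2 6 5

(st)(x) = s(t(x)). Computing each image: s(t(0)) = s(1) = 4, s(t(1)) = s(5) = 1, s(t(2)) = s(3) = 0, s(t(3)) = s(6) = 3, s(t(4)) = s(4) = 2, s(t(5)) = s(0) = 6, s(t(6)) = s(2) = 5.
Hence st = [4 1 0 3 2 6 5].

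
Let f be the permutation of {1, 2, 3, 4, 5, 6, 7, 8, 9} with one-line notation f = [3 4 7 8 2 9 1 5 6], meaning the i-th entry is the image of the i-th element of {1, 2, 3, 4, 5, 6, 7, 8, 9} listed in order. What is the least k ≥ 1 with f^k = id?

Writing f as disjoint cycles, the cycle lengths are 4, 3, 2.
The order is lcm(4, 3, 2) = 12.

12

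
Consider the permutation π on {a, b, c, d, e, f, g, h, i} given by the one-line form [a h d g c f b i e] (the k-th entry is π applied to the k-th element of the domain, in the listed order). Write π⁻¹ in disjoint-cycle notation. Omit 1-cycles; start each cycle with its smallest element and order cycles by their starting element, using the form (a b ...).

The cycle decomposition of π is (b h i e c d g).
Reversing each cycle (and rotating so the smallest element leads) gives π⁻¹ = (b g d c e i h).

(b g d c e i h)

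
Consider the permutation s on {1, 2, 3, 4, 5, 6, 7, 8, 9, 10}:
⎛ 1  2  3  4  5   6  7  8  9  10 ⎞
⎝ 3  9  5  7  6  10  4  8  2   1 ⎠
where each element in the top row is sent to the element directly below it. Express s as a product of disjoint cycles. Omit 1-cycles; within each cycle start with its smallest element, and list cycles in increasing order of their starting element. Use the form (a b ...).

Start at 1 and follow images: 1 → 3 → 5 → 6 → 10 → 1, giving the cycle (1 3 5 6 10).
Repeating from the next unused element and collecting all non-trivial cycles gives (1 3 5 6 10)(2 9)(4 7).

(1 3 5 6 10)(2 9)(4 7)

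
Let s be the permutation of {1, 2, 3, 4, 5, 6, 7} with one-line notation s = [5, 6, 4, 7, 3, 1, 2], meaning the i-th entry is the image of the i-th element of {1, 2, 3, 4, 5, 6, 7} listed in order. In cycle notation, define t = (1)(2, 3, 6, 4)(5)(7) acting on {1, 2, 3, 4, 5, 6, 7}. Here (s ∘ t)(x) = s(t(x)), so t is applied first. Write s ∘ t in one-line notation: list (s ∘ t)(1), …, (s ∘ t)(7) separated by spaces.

(s ∘ t)(x) = s(t(x)). Computing each image: s(t(1)) = s(1) = 5, s(t(2)) = s(3) = 4, s(t(3)) = s(6) = 1, s(t(4)) = s(2) = 6, s(t(5)) = s(5) = 3, s(t(6)) = s(4) = 7, s(t(7)) = s(7) = 2.
Hence s ∘ t = [5 4 1 6 3 7 2].

5 4 1 6 3 7 2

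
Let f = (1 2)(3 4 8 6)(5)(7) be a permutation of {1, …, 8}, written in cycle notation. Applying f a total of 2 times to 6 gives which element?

6 lies in the 4-cycle (3 4 8 6).
Advancing 2 steps from 6: 6 → 3 → 4.

4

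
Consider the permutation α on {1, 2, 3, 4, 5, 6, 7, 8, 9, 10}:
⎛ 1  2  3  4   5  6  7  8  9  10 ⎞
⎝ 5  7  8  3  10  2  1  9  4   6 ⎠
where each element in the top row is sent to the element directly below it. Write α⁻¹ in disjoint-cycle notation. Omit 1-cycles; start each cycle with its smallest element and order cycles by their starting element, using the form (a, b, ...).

(1, 7, 2, 6, 10, 5)(3, 4, 9, 8)

First write α in disjoint cycles: (1, 5, 10, 6, 2, 7)(3, 8, 9, 4).
The inverse reverses every cycle; in canonical form, α⁻¹ = (1, 7, 2, 6, 10, 5)(3, 4, 9, 8).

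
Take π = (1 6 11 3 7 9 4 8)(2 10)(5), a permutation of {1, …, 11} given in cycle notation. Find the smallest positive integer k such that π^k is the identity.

The cycle type of π is (8, 2, 1).
The order of π is the least common multiple of its cycle lengths: lcm(8, 2) = 8.

8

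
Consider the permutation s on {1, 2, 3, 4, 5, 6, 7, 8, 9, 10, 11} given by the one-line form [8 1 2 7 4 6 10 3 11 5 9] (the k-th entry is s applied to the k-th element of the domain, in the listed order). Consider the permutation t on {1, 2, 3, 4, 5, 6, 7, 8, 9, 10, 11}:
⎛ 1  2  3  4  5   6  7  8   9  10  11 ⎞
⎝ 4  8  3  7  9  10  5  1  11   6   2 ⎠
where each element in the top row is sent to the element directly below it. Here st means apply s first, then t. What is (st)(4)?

First apply s: s(4) = 7, then t(7) = 5. Thus (st)(4) = 5.

5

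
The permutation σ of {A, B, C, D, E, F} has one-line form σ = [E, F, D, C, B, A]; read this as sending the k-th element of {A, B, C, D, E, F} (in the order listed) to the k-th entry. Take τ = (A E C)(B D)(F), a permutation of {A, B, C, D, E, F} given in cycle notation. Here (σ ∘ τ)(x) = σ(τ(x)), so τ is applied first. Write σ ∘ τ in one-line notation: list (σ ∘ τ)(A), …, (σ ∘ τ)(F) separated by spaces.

For each element, apply τ then σ: A → E → B; B → D → C; C → A → E; D → B → F; E → C → D; F → F → A.
So σ ∘ τ in one-line form is B C E F D A.

B C E F D A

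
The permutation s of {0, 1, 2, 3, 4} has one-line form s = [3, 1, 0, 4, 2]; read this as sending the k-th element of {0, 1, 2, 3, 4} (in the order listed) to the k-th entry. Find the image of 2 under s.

0

2 is element number 3 of the domain, and entry number 3 of the one-line form is 0, so s(2) = 0.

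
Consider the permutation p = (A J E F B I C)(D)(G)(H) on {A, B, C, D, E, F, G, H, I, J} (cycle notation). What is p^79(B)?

C

B lies in the 7-cycle (A J E F B I C).
Powers repeat with period 7 on this cycle, and 79 mod 7 = 2, so p^79(B) = p^2(B).
Stepping 2 places around the cycle: B → I → C.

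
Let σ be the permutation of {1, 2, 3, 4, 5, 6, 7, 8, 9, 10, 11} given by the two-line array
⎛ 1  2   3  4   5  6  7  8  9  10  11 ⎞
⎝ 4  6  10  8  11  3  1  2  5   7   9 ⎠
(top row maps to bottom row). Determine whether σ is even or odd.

In disjoint-cycle form the cycle lengths are 8, 3.
A cycle of length ℓ contributes ℓ−1 transpositions, so σ is a product of 7 + 2 = 9 transpositions — odd.

odd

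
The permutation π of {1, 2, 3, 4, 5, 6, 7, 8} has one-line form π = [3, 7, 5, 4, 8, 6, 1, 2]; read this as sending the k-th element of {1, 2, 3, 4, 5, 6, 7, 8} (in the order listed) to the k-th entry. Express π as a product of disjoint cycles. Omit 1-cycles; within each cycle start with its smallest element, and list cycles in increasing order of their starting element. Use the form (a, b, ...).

(1, 3, 5, 8, 2, 7)

Iterating π from 1 gives 1 → 3 → 5 → 8 → 2 → 7 → 1; that is the 6-cycle (1, 3, 5, 8, 2, 7).
Continuing from each remaining unvisited element yields (1, 3, 5, 8, 2, 7).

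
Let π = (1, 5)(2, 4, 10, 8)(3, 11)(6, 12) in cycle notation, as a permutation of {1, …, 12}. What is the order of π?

The disjoint cycles have lengths 4, 2, 2, 2, 1, 1.
The order of π is the least common multiple of its cycle lengths: lcm(4, 2, 2, 2) = 4.

4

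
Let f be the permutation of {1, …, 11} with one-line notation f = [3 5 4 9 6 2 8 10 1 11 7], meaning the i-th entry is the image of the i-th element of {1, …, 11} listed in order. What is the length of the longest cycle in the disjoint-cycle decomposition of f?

4

Decomposing into disjoint cycles gives (1 3 4 9)(2 5 6)(7 8 10 11); the longest has length 4.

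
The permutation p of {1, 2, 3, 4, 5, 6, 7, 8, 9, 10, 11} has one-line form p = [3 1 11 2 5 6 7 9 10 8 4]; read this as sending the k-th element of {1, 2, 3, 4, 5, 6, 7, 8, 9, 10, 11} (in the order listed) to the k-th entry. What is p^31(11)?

4

Tracing 11 → 4 → … returns to 11 after 5 steps, so 11 lies in a 5-cycle (1, 3, 11, 4, 2).
On a 5-cycle, p^5 is the identity, so p^31 = p^1 there (31 ≡ 1 mod 5).
Stepping 1 place around the cycle: 11 → 4.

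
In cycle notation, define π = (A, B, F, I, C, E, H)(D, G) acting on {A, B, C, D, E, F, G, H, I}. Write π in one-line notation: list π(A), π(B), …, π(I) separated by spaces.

B F E G H I D A C

Each element maps to the next entry in its cycle (wrapping to the front): A↦B, B↦F, C↦E, D↦G, E↦H, F↦I, G↦D, H↦A, I↦C.
Listing these in domain order gives B F E G H I D A C.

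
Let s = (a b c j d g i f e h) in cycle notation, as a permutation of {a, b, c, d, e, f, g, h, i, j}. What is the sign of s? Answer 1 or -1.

-1

The cycle lengths are 10.
A cycle of length ℓ contributes ℓ−1 transpositions, so s is a product of 9 transpositions — odd.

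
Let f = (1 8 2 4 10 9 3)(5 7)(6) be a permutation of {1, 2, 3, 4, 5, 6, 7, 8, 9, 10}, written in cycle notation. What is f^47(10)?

10 lies in the 7-cycle (1 8 2 4 10 9 3).
Since the cycle has length 7, f^47 acts on it the same as f^5 (47 mod 7 = 5).
Stepping 5 places around the cycle: 10 → 9 → 3 → 1 → 8 → 2.

2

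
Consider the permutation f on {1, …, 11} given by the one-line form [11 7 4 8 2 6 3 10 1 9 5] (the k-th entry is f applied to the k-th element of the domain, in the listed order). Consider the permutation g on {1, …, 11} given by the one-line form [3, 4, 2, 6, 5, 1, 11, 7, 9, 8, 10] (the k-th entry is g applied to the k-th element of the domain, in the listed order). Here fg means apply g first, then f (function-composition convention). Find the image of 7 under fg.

(fg)(7) = f(g(7)). g(7) = 11, then f(11) = 5. So (fg)(7) = 5.

5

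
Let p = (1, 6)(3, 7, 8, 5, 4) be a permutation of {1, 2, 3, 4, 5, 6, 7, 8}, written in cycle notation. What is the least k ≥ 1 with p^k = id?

10

The cycle type of p is (5, 2, 1).
Since disjoint cycles commute, ord(p) = lcm(5, 2) = 10.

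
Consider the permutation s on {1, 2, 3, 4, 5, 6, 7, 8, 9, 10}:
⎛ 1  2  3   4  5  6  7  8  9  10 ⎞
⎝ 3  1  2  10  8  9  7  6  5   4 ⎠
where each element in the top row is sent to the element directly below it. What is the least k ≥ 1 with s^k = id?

The disjoint-cycle form of s has cycle lengths 4, 3, 2, 1.
The order of s is the least common multiple of its cycle lengths: lcm(4, 3, 2) = 12.

12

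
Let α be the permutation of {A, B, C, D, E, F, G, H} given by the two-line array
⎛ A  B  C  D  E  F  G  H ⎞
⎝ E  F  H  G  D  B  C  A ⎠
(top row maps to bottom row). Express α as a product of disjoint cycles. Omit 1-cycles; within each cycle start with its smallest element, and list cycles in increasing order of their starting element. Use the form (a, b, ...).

(A, E, D, G, C, H)(B, F)

Iterating α from A gives A → E → D → G → C → H → A; that is the 6-cycle (A, E, D, G, C, H).
Continuing from each remaining unvisited element yields (A, E, D, G, C, H)(B, F).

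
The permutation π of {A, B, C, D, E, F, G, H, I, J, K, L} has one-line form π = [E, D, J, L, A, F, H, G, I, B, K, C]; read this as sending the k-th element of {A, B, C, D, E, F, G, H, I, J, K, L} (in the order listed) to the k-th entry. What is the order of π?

The disjoint-cycle form of π has cycle lengths 5, 2, 2, 1, 1, 1.
The order of π is the least common multiple of its cycle lengths: lcm(5, 2, 2) = 10.

10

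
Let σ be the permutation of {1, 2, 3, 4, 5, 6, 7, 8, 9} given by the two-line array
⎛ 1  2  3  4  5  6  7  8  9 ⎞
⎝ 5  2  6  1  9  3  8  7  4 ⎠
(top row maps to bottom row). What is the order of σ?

Decomposing into disjoint cycles gives cycle lengths 4, 2, 2, 1.
The order of σ is the least common multiple of its cycle lengths: lcm(4, 2, 2) = 4.

4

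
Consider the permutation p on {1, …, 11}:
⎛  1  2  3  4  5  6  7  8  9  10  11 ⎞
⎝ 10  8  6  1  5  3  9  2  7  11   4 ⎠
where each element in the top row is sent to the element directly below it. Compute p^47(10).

1

Tracing 10 → 11 → … returns to 10 after 4 steps, so 10 lies in a 4-cycle (1, 10, 11, 4).
Since the cycle has length 4, p^47 acts on it the same as p^3 (47 mod 4 = 3).
Stepping 3 places around the cycle: 10 → 11 → 4 → 1.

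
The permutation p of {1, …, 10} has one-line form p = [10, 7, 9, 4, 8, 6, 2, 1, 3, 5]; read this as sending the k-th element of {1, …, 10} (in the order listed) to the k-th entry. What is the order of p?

Decomposing into disjoint cycles gives cycle lengths 4, 2, 2, 1, 1.
Since disjoint cycles commute, ord(p) = lcm(4, 2, 2) = 4.

4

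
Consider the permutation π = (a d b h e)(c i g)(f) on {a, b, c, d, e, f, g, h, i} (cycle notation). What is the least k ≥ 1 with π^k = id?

15

The disjoint cycles have lengths 5, 3, 1.
The order of π is the least common multiple of its cycle lengths: lcm(5, 3) = 15.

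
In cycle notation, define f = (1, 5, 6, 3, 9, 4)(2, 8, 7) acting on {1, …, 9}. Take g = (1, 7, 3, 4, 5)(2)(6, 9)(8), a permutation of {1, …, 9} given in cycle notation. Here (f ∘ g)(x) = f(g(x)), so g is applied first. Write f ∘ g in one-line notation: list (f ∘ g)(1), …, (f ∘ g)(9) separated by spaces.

2 8 1 6 5 4 9 7 3

(f ∘ g)(x) = f(g(x)). Computing each image: f(g(1)) = f(7) = 2, f(g(2)) = f(2) = 8, f(g(3)) = f(4) = 1, f(g(4)) = f(5) = 6, f(g(5)) = f(1) = 5, f(g(6)) = f(9) = 4, f(g(7)) = f(3) = 9, f(g(8)) = f(8) = 7, f(g(9)) = f(6) = 3.
Hence f ∘ g = [2 8 1 6 5 4 9 7 3].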